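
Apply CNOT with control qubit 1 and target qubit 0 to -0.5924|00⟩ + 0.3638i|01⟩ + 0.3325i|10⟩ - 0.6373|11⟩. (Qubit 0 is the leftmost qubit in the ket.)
-0.5924|00⟩ - 0.6373|01⟩ + 0.3325i|10⟩ + 0.3638i|11⟩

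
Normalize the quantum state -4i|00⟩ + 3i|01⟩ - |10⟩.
-0.7845i|00⟩ + 0.5883i|01⟩ - 0.1961|10⟩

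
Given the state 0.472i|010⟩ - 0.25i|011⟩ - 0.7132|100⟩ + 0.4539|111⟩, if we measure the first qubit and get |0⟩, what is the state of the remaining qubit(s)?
0.8837i|10⟩ - 0.4681i|11⟩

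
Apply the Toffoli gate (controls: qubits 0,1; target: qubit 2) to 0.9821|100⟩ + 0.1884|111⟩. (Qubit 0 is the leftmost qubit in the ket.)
0.9821|100⟩ + 0.1884|110⟩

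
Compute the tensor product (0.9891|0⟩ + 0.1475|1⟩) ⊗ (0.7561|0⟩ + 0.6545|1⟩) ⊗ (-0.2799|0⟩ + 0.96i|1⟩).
-0.2093|000⟩ + 0.7179i|001⟩ - 0.1812|010⟩ + 0.6215i|011⟩ - 0.03122|100⟩ + 0.1071i|101⟩ - 0.02702|110⟩ + 0.09268i|111⟩

amp(|b₁b₂…⟩) = product of the factor amplitudes for bits b₁, b₂, …; only kets whose every factor amplitude is nonzero survive.
|000⟩: (0.9891)(0.7561)(-0.2799) = -0.2093
|001⟩: (0.9891)(0.7561)(0.96i) = 0.7179i
|010⟩: (0.9891)(0.6545)(-0.2799) = -0.1812
|011⟩: (0.9891)(0.6545)(0.96i) = 0.6215i
|100⟩: (0.1475)(0.7561)(-0.2799) = -0.03122
|101⟩: (0.1475)(0.7561)(0.96i) = 0.1071i
|110⟩: (0.1475)(0.6545)(-0.2799) = -0.02702
|111⟩: (0.1475)(0.6545)(0.96i) = 0.09268i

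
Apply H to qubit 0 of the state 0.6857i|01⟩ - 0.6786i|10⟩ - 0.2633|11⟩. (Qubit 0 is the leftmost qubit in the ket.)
-0.4798i|00⟩ + (-0.1862 + 0.4849i)|01⟩ + 0.4798i|10⟩ + (0.1862 + 0.4849i)|11⟩

H on qubit 0 mixes each pair of kets that differ only in qubit 0: amplitudes (a, b) of (|…0…⟩, |…1…⟩) become ((a + b)/√2, (a − b)/√2). Kets absent from the input have amplitude 0.
(|00⟩, |10⟩): (a, b) = (0, -0.6786i) → (-0.4798i, 0.4798i)
(|01⟩, |11⟩): (a, b) = (0.6857i, -0.2633) → ((-0.1862 + 0.4849i), (0.1862 + 0.4849i))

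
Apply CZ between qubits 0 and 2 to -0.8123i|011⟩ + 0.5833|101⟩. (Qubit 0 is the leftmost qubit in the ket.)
-0.8123i|011⟩ - 0.5833|101⟩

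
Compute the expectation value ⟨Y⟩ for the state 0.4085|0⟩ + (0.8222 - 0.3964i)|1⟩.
-0.3239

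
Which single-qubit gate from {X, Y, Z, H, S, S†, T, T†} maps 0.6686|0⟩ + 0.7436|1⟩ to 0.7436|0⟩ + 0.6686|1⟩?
X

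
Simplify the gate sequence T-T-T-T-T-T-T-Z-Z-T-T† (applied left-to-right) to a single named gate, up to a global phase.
T†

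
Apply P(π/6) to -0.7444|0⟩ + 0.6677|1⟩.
-0.7444|0⟩ + (0.5782 + 0.3339i)|1⟩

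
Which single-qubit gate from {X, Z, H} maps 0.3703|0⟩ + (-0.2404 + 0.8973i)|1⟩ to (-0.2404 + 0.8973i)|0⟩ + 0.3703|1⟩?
X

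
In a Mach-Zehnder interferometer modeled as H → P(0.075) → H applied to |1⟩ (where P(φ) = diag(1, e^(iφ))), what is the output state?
(0.001406 - 0.03746i)|0⟩ + (0.9986 + 0.03746i)|1⟩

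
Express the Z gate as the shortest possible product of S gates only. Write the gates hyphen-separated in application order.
S-S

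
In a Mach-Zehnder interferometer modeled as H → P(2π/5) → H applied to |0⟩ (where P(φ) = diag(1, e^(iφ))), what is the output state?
(0.6545 + 0.4755i)|0⟩ + (0.3455 - 0.4755i)|1⟩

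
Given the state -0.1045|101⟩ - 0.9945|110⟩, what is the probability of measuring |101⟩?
0.01092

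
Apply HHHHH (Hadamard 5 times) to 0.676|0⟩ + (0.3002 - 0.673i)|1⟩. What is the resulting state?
(0.6903 - 0.4759i)|0⟩ + (0.2657 + 0.4759i)|1⟩

H² = I, so H^5 = H: a single Hadamard. With (a, b) = (0.676, (0.3002 - 0.673i)), H gives ((a + b)/√2, (a − b)/√2) = ((0.6903 - 0.4759i), (0.2657 + 0.4759i)).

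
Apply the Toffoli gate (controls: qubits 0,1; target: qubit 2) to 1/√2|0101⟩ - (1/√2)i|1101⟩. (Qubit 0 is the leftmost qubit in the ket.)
1/√2|0101⟩ - (1/√2)i|1111⟩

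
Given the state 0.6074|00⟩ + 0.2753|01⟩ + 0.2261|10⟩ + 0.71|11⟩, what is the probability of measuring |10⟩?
0.05112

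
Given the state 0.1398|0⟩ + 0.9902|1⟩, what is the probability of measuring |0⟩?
0.01954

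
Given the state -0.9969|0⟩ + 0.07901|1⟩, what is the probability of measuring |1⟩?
0.006243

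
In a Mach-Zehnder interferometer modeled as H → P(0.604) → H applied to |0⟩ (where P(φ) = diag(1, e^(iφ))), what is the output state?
(0.9115 + 0.284i)|0⟩ + (0.08846 - 0.284i)|1⟩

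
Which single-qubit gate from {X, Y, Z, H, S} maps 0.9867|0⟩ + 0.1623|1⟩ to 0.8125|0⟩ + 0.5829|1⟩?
H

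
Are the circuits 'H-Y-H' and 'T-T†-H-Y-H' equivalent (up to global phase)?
Yes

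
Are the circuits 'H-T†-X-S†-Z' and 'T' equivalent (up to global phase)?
No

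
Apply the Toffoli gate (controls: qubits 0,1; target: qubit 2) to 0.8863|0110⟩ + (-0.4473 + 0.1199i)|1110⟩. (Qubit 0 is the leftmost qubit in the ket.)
0.8863|0110⟩ + (-0.4473 + 0.1199i)|1100⟩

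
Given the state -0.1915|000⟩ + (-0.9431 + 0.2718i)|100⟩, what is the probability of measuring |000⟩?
0.03667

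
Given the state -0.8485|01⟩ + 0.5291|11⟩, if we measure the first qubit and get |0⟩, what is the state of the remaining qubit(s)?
-|1⟩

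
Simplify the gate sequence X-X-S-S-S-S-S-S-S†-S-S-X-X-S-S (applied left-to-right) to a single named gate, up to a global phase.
S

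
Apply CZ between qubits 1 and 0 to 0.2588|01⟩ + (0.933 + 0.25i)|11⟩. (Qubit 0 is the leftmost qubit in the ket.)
0.2588|01⟩ + (-0.933 - 0.25i)|11⟩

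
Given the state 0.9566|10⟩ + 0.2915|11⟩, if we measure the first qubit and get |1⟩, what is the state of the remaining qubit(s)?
0.9566|0⟩ + 0.2915|1⟩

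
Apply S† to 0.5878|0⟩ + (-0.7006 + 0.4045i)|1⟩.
0.5878|0⟩ + (0.4045 + 0.7006i)|1⟩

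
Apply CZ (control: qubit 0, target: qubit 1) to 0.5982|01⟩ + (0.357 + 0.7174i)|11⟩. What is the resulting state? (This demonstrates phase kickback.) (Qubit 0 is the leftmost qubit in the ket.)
0.5982|01⟩ + (-0.357 - 0.7174i)|11⟩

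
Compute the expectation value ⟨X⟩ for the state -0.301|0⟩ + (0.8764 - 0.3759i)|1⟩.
-0.5276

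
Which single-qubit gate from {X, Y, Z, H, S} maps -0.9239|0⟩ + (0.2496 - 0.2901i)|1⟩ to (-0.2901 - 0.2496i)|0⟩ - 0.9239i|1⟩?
Y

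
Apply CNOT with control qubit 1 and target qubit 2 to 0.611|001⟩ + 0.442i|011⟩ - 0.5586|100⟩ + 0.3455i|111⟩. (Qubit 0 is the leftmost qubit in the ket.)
0.611|001⟩ + 0.442i|010⟩ - 0.5586|100⟩ + 0.3455i|110⟩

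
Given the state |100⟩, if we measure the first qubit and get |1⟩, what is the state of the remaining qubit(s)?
|00⟩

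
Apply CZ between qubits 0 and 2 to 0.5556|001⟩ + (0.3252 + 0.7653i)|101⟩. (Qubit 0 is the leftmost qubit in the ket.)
0.5556|001⟩ + (-0.3252 - 0.7653i)|101⟩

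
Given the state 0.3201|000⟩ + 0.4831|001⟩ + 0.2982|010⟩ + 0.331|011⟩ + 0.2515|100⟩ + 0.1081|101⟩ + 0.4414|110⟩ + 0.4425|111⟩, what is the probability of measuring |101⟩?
0.01169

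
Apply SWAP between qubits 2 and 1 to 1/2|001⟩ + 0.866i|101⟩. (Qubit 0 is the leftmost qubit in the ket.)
1/2|010⟩ + 0.866i|110⟩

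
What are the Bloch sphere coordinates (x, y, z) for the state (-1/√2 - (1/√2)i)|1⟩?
(0, 0, -1)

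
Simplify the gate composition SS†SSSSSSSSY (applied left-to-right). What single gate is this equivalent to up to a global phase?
Y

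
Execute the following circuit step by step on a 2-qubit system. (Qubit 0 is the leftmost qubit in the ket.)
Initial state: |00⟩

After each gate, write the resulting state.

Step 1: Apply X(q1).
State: |01⟩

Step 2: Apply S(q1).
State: i|01⟩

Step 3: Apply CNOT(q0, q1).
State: i|01⟩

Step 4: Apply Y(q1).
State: |00⟩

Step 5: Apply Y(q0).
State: i|10⟩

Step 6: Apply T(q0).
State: (-1/√2 + (1/√2)i)|10⟩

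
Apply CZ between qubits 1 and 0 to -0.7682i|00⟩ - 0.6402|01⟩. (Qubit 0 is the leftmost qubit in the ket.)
-0.7682i|00⟩ - 0.6402|01⟩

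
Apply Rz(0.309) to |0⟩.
(0.9881 - 0.1539i)|0⟩

Rz(0.309) = [[e^(−iθ/2), 0], [0, e^(iθ/2)]] with e^(±iθ/2) = cos(θ/2) ± i·sin(θ/2); θ = 0.309, cos(θ/2) ≈ 0.988089, sin(θ/2) ≈ 0.153886.
With a = amp(|0⟩) = 1 and b = amp(|1⟩) = 0:
new amp(|0⟩) = (0.988089 - 0.153886i)·a = (0.9881 - 0.1539i)
new amp(|1⟩) = (0.988089 + 0.153886i)·b = 0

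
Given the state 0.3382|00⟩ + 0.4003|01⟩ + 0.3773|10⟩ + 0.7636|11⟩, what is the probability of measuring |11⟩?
0.5831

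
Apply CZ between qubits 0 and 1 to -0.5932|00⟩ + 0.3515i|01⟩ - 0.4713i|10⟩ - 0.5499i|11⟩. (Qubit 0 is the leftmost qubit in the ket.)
-0.5932|00⟩ + 0.3515i|01⟩ - 0.4713i|10⟩ + 0.5499i|11⟩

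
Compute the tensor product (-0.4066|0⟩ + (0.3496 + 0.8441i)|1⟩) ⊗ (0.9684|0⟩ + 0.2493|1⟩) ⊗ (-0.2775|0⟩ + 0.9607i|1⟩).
0.1093|000⟩ - 0.3783i|001⟩ + 0.02813|010⟩ - 0.09738i|011⟩ + (-0.09395 - 0.2268i)|100⟩ + (-0.7853 + 0.3252i)|101⟩ + (-0.02419 - 0.0584i)|110⟩ + (-0.2022 + 0.08373i)|111⟩

amp(|b₁b₂…⟩) = product of the factor amplitudes for bits b₁, b₂, …; only kets whose every factor amplitude is nonzero survive.
|000⟩: (-0.4066)(0.9684)(-0.2775) = 0.1093
|001⟩: (-0.4066)(0.9684)(0.9607i) = -0.3783i
|010⟩: (-0.4066)(0.2493)(-0.2775) = 0.02813
|011⟩: (-0.4066)(0.2493)(0.9607i) = -0.09738i
|100⟩: (0.3496 + 0.8441i)(0.9684)(-0.2775) = (-0.09395 - 0.2268i)
|101⟩: (0.3496 + 0.8441i)(0.9684)(0.9607i) = (-0.7853 + 0.3252i)
|110⟩: (0.3496 + 0.8441i)(0.2493)(-0.2775) = (-0.02419 - 0.0584i)
|111⟩: (0.3496 + 0.8441i)(0.2493)(0.9607i) = (-0.2022 + 0.08373i)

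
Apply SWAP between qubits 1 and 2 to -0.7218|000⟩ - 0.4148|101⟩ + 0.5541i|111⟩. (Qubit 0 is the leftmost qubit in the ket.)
-0.7218|000⟩ - 0.4148|110⟩ + 0.5541i|111⟩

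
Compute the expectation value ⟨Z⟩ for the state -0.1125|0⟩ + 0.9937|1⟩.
-0.9748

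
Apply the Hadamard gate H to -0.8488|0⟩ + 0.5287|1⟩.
-0.2263|0⟩ - 0.974|1⟩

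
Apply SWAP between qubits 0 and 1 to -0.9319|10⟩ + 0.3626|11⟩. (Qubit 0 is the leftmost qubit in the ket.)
-0.9319|01⟩ + 0.3626|11⟩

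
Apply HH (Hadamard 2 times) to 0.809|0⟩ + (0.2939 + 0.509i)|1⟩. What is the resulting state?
0.809|0⟩ + (0.2939 + 0.509i)|1⟩

H² = I, so an even number of Hadamards cancels: H^2 = I and the state is unchanged.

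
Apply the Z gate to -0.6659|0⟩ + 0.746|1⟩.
-0.6659|0⟩ - 0.746|1⟩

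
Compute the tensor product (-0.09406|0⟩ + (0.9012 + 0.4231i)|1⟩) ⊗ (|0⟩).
-0.09406|00⟩ + (0.9012 + 0.4231i)|10⟩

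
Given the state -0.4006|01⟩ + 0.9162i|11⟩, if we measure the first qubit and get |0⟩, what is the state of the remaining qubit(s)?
-|1⟩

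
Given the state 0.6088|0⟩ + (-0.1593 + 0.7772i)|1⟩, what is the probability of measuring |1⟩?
0.6294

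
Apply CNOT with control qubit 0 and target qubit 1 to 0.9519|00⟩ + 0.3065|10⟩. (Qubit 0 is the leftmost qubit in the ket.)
0.9519|00⟩ + 0.3065|11⟩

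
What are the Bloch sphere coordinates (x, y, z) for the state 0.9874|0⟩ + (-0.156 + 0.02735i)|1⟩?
(-0.3081, 0.05401, 0.9499)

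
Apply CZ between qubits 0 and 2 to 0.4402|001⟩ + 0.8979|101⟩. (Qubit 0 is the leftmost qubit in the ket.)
0.4402|001⟩ - 0.8979|101⟩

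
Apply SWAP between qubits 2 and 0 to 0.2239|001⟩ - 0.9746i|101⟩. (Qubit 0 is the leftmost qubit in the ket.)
0.2239|100⟩ - 0.9746i|101⟩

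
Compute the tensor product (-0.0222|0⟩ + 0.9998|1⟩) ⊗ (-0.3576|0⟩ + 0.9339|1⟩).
0.007939|00⟩ - 0.02073|01⟩ - 0.3575|10⟩ + 0.9337|11⟩

amp(|b₁b₂…⟩) = product of the factor amplitudes for bits b₁, b₂, …; only kets whose every factor amplitude is nonzero survive.
|00⟩: (-0.0222)(-0.3576) = 0.007939
|01⟩: (-0.0222)(0.9339) = -0.02073
|10⟩: (0.9998)(-0.3576) = -0.3575
|11⟩: (0.9998)(0.9339) = 0.9337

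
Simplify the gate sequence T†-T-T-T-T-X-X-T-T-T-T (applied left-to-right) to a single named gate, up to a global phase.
T†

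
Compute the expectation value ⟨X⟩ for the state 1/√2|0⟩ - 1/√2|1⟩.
-1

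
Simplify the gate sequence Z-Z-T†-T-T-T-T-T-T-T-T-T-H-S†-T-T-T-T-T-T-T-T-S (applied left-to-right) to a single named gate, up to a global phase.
H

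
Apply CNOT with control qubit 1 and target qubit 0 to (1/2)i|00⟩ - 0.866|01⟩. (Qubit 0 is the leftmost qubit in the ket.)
(1/2)i|00⟩ - 0.866|11⟩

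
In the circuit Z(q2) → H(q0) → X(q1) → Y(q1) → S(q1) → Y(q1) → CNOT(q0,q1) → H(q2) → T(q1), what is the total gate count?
9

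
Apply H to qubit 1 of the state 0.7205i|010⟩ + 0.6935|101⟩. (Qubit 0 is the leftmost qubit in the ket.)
0.5095i|000⟩ - 0.5095i|010⟩ + 0.4904|101⟩ + 0.4904|111⟩

H on qubit 1 mixes each pair of kets that differ only in qubit 1: amplitudes (a, b) of (|…0…⟩, |…1…⟩) become ((a + b)/√2, (a − b)/√2). Kets absent from the input have amplitude 0.
(|000⟩, |010⟩): (a, b) = (0, 0.7205i) → (0.5095i, -0.5095i)
(|101⟩, |111⟩): (a, b) = (0.6935, 0) → (0.4904, 0.4904)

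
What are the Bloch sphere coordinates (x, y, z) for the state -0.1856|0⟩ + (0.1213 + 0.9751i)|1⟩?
(-0.04503, -0.362, -0.9311)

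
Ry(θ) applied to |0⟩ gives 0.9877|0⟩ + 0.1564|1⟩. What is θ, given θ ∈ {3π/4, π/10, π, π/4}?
π/10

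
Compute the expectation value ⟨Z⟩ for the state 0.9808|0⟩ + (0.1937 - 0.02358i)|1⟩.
0.9239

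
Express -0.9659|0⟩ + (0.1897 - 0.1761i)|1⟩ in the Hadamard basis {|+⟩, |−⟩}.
(-0.5489 - 0.1245i)|+⟩ + (-0.8171 + 0.1245i)|−⟩

With |ψ⟩ = α|0⟩ + β|1⟩, the Hadamard-basis coefficients are ⟨+|ψ⟩ = (α + β)/√2 and ⟨−|ψ⟩ = (α − β)/√2.
Here α = -0.9659, β = (0.1897 - 0.1761i): (α + β)/√2 = (-0.5489 - 0.1245i), (α − β)/√2 = (-0.8171 + 0.1245i).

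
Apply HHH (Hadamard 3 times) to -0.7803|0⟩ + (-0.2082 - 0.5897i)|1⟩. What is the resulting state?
(-0.699 - 0.417i)|0⟩ + (-0.4045 + 0.417i)|1⟩

H² = I, so H^3 = H: a single Hadamard. With (a, b) = (-0.7803, (-0.2082 - 0.5897i)), H gives ((a + b)/√2, (a − b)/√2) = ((-0.699 - 0.417i), (-0.4045 + 0.417i)).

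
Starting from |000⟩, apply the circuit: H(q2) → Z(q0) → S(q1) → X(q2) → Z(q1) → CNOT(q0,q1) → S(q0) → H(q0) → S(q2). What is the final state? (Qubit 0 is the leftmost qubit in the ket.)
1/2|000⟩ + (1/2)i|001⟩ + 1/2|100⟩ + (1/2)i|101⟩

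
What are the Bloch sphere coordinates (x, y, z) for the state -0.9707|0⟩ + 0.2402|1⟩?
(-0.4663, 0, 0.8846)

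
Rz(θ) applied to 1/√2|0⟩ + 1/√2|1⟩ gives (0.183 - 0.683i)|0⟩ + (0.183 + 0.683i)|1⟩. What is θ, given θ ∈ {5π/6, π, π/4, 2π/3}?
5π/6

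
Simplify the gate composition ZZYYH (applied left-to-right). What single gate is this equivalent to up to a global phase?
H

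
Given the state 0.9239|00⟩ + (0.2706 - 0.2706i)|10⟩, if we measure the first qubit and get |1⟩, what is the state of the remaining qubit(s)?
(1/√2 - (1/√2)i)|0⟩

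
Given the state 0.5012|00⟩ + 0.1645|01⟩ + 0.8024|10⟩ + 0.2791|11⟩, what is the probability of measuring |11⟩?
0.0779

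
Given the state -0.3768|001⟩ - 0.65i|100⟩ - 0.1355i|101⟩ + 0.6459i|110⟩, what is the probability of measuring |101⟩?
0.01836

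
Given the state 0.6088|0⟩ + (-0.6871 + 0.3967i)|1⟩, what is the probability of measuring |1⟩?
0.6295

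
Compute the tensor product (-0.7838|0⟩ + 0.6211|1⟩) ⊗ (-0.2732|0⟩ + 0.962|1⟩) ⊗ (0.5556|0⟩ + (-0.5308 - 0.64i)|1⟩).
0.119|000⟩ + (-0.1137 - 0.137i)|001⟩ - 0.4189|010⟩ + (0.4002 + 0.4826i)|011⟩ - 0.09428|100⟩ + (0.09007 + 0.1086i)|101⟩ + 0.332|110⟩ + (-0.3172 - 0.3824i)|111⟩

amp(|b₁b₂…⟩) = product of the factor amplitudes for bits b₁, b₂, …; only kets whose every factor amplitude is nonzero survive.
|000⟩: (-0.7838)(-0.2732)(0.5556) = 0.119
|001⟩: (-0.7838)(-0.2732)(-0.5308 - 0.64i) = (-0.1137 - 0.137i)
|010⟩: (-0.7838)(0.962)(0.5556) = -0.4189
|011⟩: (-0.7838)(0.962)(-0.5308 - 0.64i) = (0.4002 + 0.4826i)
|100⟩: (0.6211)(-0.2732)(0.5556) = -0.09428
|101⟩: (0.6211)(-0.2732)(-0.5308 - 0.64i) = (0.09007 + 0.1086i)
|110⟩: (0.6211)(0.962)(0.5556) = 0.332
|111⟩: (0.6211)(0.962)(-0.5308 - 0.64i) = (-0.3172 - 0.3824i)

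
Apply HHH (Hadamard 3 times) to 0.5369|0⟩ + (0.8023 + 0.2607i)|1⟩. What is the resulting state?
(0.947 + 0.1843i)|0⟩ + (-0.1877 - 0.1843i)|1⟩

H² = I, so H^3 = H: a single Hadamard. With (a, b) = (0.5369, (0.8023 + 0.2607i)), H gives ((a + b)/√2, (a − b)/√2) = ((0.947 + 0.1843i), (-0.1877 - 0.1843i)).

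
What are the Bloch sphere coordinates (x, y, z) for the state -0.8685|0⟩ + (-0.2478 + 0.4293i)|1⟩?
(0.4304, -0.7457, 0.5086)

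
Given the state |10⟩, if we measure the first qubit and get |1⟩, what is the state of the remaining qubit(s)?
|0⟩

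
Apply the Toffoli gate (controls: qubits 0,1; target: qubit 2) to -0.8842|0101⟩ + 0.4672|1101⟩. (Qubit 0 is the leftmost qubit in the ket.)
-0.8842|0101⟩ + 0.4672|1111⟩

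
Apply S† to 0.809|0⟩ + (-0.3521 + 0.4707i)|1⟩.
0.809|0⟩ + (0.4707 + 0.3521i)|1⟩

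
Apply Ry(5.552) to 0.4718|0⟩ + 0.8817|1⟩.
-0.7558|0⟩ - 0.6548|1⟩

Ry(5.552) = [[cos(θ/2), −sin(θ/2)], [sin(θ/2), cos(θ/2)]]; θ = 5.552, cos(θ/2) ≈ -0.933912, sin(θ/2) ≈ 0.357503.
With a = amp(|0⟩) = 0.4718 and b = amp(|1⟩) = 0.8817:
new amp(|0⟩) = (-0.933912)·a + (-0.357503)·b = -0.7558
new amp(|1⟩) = (0.357503)·a + (-0.933912)·b = -0.6548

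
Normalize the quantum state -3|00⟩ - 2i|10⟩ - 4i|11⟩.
-0.5571|00⟩ - 0.3714i|10⟩ - 0.7428i|11⟩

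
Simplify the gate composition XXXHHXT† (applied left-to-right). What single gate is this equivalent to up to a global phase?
T†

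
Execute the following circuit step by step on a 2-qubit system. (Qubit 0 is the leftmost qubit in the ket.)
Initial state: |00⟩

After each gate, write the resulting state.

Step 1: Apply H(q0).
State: 1/√2|00⟩ + 1/√2|10⟩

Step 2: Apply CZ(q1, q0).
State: 1/√2|00⟩ + 1/√2|10⟩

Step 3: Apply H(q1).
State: 1/2|00⟩ + 1/2|01⟩ + 1/2|10⟩ + 1/2|11⟩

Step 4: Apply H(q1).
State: 1/√2|00⟩ + 1/√2|10⟩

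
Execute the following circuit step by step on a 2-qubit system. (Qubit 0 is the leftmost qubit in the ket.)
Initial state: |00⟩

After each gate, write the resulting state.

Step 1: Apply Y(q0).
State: i|10⟩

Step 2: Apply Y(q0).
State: |00⟩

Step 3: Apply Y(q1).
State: i|01⟩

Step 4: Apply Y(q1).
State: |00⟩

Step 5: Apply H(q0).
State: 1/√2|00⟩ + 1/√2|10⟩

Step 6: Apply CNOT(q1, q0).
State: 1/√2|00⟩ + 1/√2|10⟩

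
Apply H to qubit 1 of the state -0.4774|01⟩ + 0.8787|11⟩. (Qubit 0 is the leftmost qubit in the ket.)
-0.3376|00⟩ + 0.3376|01⟩ + 0.6213|10⟩ - 0.6213|11⟩

H on qubit 1 mixes each pair of kets that differ only in qubit 1: amplitudes (a, b) of (|…0…⟩, |…1…⟩) become ((a + b)/√2, (a − b)/√2). Kets absent from the input have amplitude 0.
(|00⟩, |01⟩): (a, b) = (0, -0.4774) → (-0.3376, 0.3376)
(|10⟩, |11⟩): (a, b) = (0, 0.8787) → (0.6213, -0.6213)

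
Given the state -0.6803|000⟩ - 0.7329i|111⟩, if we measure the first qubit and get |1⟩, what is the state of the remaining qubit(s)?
-i|11⟩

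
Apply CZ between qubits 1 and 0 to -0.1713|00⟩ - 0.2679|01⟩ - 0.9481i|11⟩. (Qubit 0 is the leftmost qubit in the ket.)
-0.1713|00⟩ - 0.2679|01⟩ + 0.9481i|11⟩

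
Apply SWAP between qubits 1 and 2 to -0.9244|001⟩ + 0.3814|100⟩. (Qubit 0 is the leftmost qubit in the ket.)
-0.9244|010⟩ + 0.3814|100⟩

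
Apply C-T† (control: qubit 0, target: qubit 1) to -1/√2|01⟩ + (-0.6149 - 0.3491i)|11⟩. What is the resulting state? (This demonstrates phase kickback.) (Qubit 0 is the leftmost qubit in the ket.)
-1/√2|01⟩ + (-0.6817 + 0.1879i)|11⟩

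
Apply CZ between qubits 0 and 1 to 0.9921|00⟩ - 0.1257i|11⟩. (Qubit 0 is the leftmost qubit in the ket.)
0.9921|00⟩ + 0.1257i|11⟩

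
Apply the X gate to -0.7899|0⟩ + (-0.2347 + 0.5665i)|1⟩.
(-0.2347 + 0.5665i)|0⟩ - 0.7899|1⟩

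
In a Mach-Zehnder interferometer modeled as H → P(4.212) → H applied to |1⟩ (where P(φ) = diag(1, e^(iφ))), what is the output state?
(0.7399 + 0.4387i)|0⟩ + (0.2601 - 0.4387i)|1⟩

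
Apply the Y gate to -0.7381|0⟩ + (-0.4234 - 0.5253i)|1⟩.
(-0.5253 + 0.4234i)|0⟩ - 0.7381i|1⟩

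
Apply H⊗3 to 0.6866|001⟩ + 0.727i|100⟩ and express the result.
(0.2427 + 0.257i)|000⟩ + (-0.2427 + 0.257i)|001⟩ + (0.2427 + 0.257i)|010⟩ + (-0.2427 + 0.257i)|011⟩ + (0.2427 - 0.257i)|100⟩ + (-0.2427 - 0.257i)|101⟩ + (0.2427 - 0.257i)|110⟩ + (-0.2427 - 0.257i)|111⟩

H⊗3 gives amp(|y⟩) = (1/2√2) Σ_x (−1)^(x·y) amp(|x⟩), where x·y is the number of positions in which both x and y have a 1.
|000⟩: (0.6866 + 0.727i)/(2√2) = (0.2427 + 0.257i)
|001⟩: (-0.6866 + 0.727i)/(2√2) = (-0.2427 + 0.257i)
|010⟩: (0.6866 + 0.727i)/(2√2) = (0.2427 + 0.257i)
|011⟩: (-0.6866 + 0.727i)/(2√2) = (-0.2427 + 0.257i)
|100⟩: (0.6866 - 0.727i)/(2√2) = (0.2427 - 0.257i)
|101⟩: (-0.6866 - 0.727i)/(2√2) = (-0.2427 - 0.257i)
|110⟩: (0.6866 - 0.727i)/(2√2) = (0.2427 - 0.257i)
|111⟩: (-0.6866 - 0.727i)/(2√2) = (-0.2427 - 0.257i)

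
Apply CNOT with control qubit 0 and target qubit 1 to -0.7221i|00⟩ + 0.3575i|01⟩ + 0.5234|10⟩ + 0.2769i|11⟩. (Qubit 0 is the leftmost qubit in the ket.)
-0.7221i|00⟩ + 0.3575i|01⟩ + 0.2769i|10⟩ + 0.5234|11⟩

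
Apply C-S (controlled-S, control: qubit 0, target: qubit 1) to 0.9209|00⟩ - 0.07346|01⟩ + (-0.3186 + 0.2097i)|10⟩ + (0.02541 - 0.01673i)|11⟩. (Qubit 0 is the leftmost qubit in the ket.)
0.9209|00⟩ - 0.07346|01⟩ + (-0.3186 + 0.2097i)|10⟩ + (0.01673 + 0.02541i)|11⟩

C-S leaves the control-|0⟩ kets |00⟩, |01⟩ unchanged and applies S to qubit 1 on the control-|1⟩ pair (|10⟩, |11⟩).
S = [[1, 0], [0, i]].
With a = amp(|10⟩) = (-0.3186 + 0.2097i) and b = amp(|11⟩) = (0.02541 - 0.01673i):
new amp(|10⟩) = (1)·a = (-0.3186 + 0.2097i)
new amp(|11⟩) = (i)·b = (0.01673 + 0.02541i)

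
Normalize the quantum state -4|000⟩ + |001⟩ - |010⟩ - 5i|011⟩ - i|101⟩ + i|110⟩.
-0.5963|000⟩ + 0.1491|001⟩ - 0.1491|010⟩ - 0.7454i|011⟩ - 0.1491i|101⟩ + 0.1491i|110⟩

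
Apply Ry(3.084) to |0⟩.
0.02879|0⟩ + 0.9996|1⟩

Ry(3.084) = [[cos(θ/2), −sin(θ/2)], [sin(θ/2), cos(θ/2)]]; θ = 3.084, cos(θ/2) ≈ 0.0287923, sin(θ/2) ≈ 0.999585.
With a = amp(|0⟩) = 1 and b = amp(|1⟩) = 0:
new amp(|0⟩) = (0.0287923)·a + (-0.999585)·b = 0.02879
new amp(|1⟩) = (0.999585)·a + (0.0287923)·b = 0.9996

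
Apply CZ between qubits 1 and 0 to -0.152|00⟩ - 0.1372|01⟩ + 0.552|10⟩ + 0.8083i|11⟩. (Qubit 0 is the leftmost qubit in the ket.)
-0.152|00⟩ - 0.1372|01⟩ + 0.552|10⟩ - 0.8083i|11⟩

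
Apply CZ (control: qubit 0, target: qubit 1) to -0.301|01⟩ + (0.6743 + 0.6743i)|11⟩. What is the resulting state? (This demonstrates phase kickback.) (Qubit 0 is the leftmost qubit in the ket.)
-0.301|01⟩ + (-0.6743 - 0.6743i)|11⟩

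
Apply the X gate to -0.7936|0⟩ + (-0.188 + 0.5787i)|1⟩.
(-0.188 + 0.5787i)|0⟩ - 0.7936|1⟩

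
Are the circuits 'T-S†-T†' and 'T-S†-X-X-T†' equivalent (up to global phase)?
Yes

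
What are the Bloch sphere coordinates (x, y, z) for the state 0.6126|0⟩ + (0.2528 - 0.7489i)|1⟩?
(0.3097, -0.9176, -0.2495)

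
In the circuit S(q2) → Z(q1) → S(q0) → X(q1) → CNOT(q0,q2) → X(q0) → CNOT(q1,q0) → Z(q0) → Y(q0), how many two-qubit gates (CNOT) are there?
2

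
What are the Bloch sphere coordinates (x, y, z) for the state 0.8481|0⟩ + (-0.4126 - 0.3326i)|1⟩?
(-0.6999, -0.5642, 0.4384)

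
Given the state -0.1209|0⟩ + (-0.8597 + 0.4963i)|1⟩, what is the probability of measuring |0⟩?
0.01462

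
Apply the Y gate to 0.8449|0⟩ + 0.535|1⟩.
-0.535i|0⟩ + 0.8449i|1⟩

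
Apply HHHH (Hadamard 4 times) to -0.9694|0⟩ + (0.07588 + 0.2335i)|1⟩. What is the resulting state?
-0.9694|0⟩ + (0.07588 + 0.2335i)|1⟩

H² = I, so an even number of Hadamards cancels: H^4 = I and the state is unchanged.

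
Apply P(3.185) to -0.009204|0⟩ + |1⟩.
-0.009204|0⟩ + (-0.9991 - 0.04339i)|1⟩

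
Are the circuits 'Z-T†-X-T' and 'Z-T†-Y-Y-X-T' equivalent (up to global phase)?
Yes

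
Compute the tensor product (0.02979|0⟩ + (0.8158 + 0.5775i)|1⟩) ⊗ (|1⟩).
0.02979|01⟩ + (0.8158 + 0.5775i)|11⟩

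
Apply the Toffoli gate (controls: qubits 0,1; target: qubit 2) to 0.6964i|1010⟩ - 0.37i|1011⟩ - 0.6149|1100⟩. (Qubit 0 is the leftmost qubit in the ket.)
0.6964i|1010⟩ - 0.37i|1011⟩ - 0.6149|1110⟩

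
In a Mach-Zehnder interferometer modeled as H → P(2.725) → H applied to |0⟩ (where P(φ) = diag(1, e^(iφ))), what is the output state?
(0.04276 + 0.2023i)|0⟩ + (0.9572 - 0.2023i)|1⟩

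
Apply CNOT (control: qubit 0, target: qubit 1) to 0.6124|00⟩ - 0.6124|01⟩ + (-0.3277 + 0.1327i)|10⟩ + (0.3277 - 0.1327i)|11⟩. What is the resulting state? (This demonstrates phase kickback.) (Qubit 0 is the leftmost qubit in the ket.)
0.6124|00⟩ - 0.6124|01⟩ + (0.3277 - 0.1327i)|10⟩ + (-0.3277 + 0.1327i)|11⟩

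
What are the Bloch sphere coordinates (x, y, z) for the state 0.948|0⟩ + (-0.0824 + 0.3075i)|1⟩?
(-0.1562, 0.583, 0.7974)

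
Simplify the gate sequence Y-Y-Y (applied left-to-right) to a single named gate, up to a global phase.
Y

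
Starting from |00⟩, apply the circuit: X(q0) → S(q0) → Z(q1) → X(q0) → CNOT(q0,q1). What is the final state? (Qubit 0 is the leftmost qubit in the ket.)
i|00⟩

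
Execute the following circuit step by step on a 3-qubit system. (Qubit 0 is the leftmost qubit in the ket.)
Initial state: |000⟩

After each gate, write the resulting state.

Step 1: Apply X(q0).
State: |100⟩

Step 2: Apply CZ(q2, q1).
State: |100⟩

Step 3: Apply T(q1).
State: |100⟩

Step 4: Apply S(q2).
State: |100⟩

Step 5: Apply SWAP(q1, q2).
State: |100⟩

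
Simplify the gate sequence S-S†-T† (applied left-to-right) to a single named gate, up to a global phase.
T†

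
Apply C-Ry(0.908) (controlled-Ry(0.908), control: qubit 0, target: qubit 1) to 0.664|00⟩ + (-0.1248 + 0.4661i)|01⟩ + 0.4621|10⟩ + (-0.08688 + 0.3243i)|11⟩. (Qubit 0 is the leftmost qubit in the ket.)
0.664|00⟩ + (-0.1248 + 0.4661i)|01⟩ + (0.4534 - 0.1422i)|10⟩ + (0.1246 + 0.2914i)|11⟩

C-Ry(0.908) leaves the control-|0⟩ kets |00⟩, |01⟩ unchanged and applies Ry(0.908) to qubit 1 on the control-|1⟩ pair (|10⟩, |11⟩).
Ry(0.908) = [[cos(θ/2), −sin(θ/2)], [sin(θ/2), cos(θ/2)]]; θ = 0.908, cos(θ/2) ≈ 0.8987, sin(θ/2) ≈ 0.438564.
With a = amp(|10⟩) = 0.4621 and b = amp(|11⟩) = (-0.08688 + 0.3243i):
new amp(|10⟩) = (0.8987)·a + (-0.438564)·b = (0.4534 - 0.1422i)
new amp(|11⟩) = (0.438564)·a + (0.8987)·b = (0.1246 + 0.2914i)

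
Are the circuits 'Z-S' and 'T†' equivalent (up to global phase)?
No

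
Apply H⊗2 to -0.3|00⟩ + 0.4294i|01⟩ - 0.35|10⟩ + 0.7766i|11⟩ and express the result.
(-0.325 + 0.603i)|00⟩ + (-0.325 - 0.603i)|01⟩ + (0.025 - 0.1736i)|10⟩ + (0.025 + 0.1736i)|11⟩

H⊗2 gives amp(|y⟩) = (1/2) Σ_x (−1)^(x·y) amp(|x⟩), where x·y is the number of positions in which both x and y have a 1.
|00⟩: (-0.3 + 0.4294i - 0.35 + 0.7766i)/2 = (-0.325 + 0.603i)
|01⟩: (-0.3 - 0.4294i - 0.35 - 0.7766i)/2 = (-0.325 - 0.603i)
|10⟩: (-0.3 + 0.4294i + 0.35 - 0.7766i)/2 = (0.025 - 0.1736i)
|11⟩: (-0.3 - 0.4294i + 0.35 + 0.7766i)/2 = (0.025 + 0.1736i)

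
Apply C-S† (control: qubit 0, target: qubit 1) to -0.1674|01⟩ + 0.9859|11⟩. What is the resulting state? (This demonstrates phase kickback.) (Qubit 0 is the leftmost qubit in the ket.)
-0.1674|01⟩ - 0.9859i|11⟩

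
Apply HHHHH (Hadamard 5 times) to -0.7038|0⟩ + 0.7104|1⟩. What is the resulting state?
0.004667|0⟩ - |1⟩

H² = I, so H^5 = H: a single Hadamard. With (a, b) = (-0.7038, 0.7104), H gives ((a + b)/√2, (a − b)/√2) = (0.004667, -1).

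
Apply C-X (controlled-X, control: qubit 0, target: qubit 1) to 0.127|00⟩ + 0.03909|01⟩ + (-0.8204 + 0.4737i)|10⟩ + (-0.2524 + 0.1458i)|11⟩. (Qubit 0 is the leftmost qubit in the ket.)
0.127|00⟩ + 0.03909|01⟩ + (-0.2524 + 0.1458i)|10⟩ + (-0.8204 + 0.4737i)|11⟩

C-X leaves the control-|0⟩ kets |00⟩, |01⟩ unchanged and applies X to qubit 1 on the control-|1⟩ pair (|10⟩, |11⟩).
X = [[0, 1], [1, 0]].
With a = amp(|10⟩) = (-0.8204 + 0.4737i) and b = amp(|11⟩) = (-0.2524 + 0.1458i):
new amp(|10⟩) = (1)·b = (-0.2524 + 0.1458i)
new amp(|11⟩) = (1)·a = (-0.8204 + 0.4737i)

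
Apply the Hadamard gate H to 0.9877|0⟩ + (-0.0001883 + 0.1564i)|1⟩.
(0.6983 + 0.1106i)|0⟩ + (0.6985 - 0.1106i)|1⟩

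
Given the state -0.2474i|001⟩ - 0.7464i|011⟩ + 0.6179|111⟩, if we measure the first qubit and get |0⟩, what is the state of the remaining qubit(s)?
-0.3146i|01⟩ - 0.9492i|11⟩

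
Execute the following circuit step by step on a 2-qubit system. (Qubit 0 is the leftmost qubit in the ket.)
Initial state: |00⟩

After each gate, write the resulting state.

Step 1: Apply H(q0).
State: 1/√2|00⟩ + 1/√2|10⟩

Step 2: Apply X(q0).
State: 1/√2|00⟩ + 1/√2|10⟩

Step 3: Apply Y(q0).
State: -(1/√2)i|00⟩ + (1/√2)i|10⟩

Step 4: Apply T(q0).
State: -(1/√2)i|00⟩ + (-1/2 + (1/2)i)|10⟩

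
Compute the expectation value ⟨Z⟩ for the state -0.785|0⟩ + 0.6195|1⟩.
0.2324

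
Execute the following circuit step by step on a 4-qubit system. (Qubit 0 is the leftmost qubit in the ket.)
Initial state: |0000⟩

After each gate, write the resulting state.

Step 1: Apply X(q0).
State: |1000⟩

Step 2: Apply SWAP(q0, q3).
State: |0001⟩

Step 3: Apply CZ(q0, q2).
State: |0001⟩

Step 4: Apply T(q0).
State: |0001⟩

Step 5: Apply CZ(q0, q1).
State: |0001⟩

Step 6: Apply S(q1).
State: |0001⟩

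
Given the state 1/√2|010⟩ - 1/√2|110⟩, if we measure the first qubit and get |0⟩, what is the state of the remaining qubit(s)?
|10⟩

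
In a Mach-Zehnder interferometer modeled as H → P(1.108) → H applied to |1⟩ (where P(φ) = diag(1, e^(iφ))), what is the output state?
(0.2768 - 0.4474i)|0⟩ + (0.7232 + 0.4474i)|1⟩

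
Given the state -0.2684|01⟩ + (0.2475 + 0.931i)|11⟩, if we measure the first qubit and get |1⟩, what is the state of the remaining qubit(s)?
(0.2569 + 0.9664i)|1⟩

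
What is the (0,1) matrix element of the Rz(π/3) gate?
0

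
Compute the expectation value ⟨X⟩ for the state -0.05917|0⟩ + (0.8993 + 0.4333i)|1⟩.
-0.1064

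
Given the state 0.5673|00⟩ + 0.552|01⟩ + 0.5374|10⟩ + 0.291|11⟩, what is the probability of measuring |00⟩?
0.3218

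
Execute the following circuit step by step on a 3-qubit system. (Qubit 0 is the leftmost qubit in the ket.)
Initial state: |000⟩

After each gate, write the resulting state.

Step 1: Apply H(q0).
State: 1/√2|000⟩ + 1/√2|100⟩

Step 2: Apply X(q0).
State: 1/√2|000⟩ + 1/√2|100⟩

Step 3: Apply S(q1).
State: 1/√2|000⟩ + 1/√2|100⟩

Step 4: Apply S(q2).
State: 1/√2|000⟩ + 1/√2|100⟩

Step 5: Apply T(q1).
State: 1/√2|000⟩ + 1/√2|100⟩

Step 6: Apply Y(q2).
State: (1/√2)i|001⟩ + (1/√2)i|101⟩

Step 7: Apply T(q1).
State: (1/√2)i|001⟩ + (1/√2)i|101⟩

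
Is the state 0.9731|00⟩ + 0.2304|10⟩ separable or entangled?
Separable

Writing the state as a|00⟩ + b|01⟩ + c|10⟩ + d|11⟩, it is a product state iff ad − bc = 0.
Here (a, b, c, d) = (0.9731, 0, 0.2304, 0): ad − bc = (0.9731)(0) − (0)(0.2304) = 0, so the state is separable.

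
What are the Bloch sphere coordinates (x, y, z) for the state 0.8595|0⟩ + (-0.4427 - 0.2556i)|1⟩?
(-0.761, -0.4394, 0.4774)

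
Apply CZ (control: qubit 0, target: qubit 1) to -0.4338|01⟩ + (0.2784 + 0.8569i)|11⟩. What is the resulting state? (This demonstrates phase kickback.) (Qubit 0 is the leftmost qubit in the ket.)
-0.4338|01⟩ + (-0.2784 - 0.8569i)|11⟩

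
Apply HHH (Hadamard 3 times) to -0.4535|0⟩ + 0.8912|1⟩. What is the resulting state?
0.3095|0⟩ - 0.9508|1⟩

H² = I, so H^3 = H: a single Hadamard. With (a, b) = (-0.4535, 0.8912), H gives ((a + b)/√2, (a − b)/√2) = (0.3095, -0.9508).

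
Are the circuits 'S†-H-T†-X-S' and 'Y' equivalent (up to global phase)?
No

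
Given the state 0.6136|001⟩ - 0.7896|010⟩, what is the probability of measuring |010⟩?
0.6235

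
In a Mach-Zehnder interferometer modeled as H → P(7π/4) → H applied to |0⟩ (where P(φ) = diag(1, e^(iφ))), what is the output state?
(0.8536 - (1/√8)i)|0⟩ + (0.1464 + (1/√8)i)|1⟩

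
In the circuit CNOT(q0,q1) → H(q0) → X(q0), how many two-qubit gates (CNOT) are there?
1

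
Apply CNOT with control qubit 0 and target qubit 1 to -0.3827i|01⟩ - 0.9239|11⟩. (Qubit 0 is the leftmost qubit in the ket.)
-0.3827i|01⟩ - 0.9239|10⟩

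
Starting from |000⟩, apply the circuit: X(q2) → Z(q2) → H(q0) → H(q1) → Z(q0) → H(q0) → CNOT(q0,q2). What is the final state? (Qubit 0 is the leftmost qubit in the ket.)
-1/√2|100⟩ - 1/√2|110⟩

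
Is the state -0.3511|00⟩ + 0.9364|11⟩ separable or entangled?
Entangled

Writing the state as a|00⟩ + b|01⟩ + c|10⟩ + d|11⟩, it is a product state iff ad − bc = 0.
Here (a, b, c, d) = (-0.3511, 0, 0, 0.9364): ad − bc = (-0.3511)(0.9364) − (0)(0) = -0.3288 ≠ 0, so the state is entangled.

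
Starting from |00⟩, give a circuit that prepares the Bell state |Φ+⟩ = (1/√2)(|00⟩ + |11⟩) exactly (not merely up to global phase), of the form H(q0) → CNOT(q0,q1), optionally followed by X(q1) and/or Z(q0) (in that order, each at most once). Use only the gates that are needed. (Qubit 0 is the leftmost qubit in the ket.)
H(q0) → CNOT(q0,q1)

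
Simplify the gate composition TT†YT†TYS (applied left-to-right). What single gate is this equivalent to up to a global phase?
S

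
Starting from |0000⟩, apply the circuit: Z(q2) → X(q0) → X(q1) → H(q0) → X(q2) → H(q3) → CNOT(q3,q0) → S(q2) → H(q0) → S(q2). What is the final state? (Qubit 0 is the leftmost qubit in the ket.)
-1/√2|1110⟩ + 1/√2|1111⟩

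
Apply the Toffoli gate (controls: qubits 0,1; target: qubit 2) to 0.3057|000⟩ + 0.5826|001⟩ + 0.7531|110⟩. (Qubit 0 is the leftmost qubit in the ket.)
0.3057|000⟩ + 0.5826|001⟩ + 0.7531|111⟩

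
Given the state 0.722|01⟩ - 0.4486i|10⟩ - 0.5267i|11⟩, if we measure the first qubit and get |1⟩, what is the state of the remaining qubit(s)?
-0.6484i|0⟩ - 0.7613i|1⟩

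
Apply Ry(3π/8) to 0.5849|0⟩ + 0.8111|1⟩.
0.0357|0⟩ + 0.9994|1⟩

Ry(3π/8) = [[cos(θ/2), −sin(θ/2)], [sin(θ/2), cos(θ/2)]]; θ = 3π/8, cos(θ/2) ≈ 0.83147, sin(θ/2) ≈ 0.55557.
With a = amp(|0⟩) = 0.5849 and b = amp(|1⟩) = 0.8111:
new amp(|0⟩) = (0.83147)·a + (-0.55557)·b = 0.0357
new amp(|1⟩) = (0.55557)·a + (0.83147)·b = 0.9994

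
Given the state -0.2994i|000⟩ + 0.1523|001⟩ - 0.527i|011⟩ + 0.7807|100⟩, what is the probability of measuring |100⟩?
0.6095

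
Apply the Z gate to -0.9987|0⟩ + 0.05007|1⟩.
-0.9987|0⟩ - 0.05007|1⟩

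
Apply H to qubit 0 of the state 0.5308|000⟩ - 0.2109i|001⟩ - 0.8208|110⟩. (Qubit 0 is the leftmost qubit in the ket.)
0.3753|000⟩ - 0.1491i|001⟩ - 0.5804|010⟩ + 0.3753|100⟩ - 0.1491i|101⟩ + 0.5804|110⟩

H on qubit 0 mixes each pair of kets that differ only in qubit 0: amplitudes (a, b) of (|…0…⟩, |…1…⟩) become ((a + b)/√2, (a − b)/√2). Kets absent from the input have amplitude 0.
(|000⟩, |100⟩): (a, b) = (0.5308, 0) → (0.3753, 0.3753)
(|001⟩, |101⟩): (a, b) = (-0.2109i, 0) → (-0.1491i, -0.1491i)
(|010⟩, |110⟩): (a, b) = (0, -0.8208) → (-0.5804, 0.5804)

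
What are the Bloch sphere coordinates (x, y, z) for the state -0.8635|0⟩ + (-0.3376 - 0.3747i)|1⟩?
(0.583, 0.6471, 0.4913)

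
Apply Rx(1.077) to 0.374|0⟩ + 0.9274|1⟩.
(0.3211 - 0.4756i)|0⟩ + (0.7962 - 0.1918i)|1⟩

Rx(1.077) = [[cos(θ/2), −i·sin(θ/2)], [−i·sin(θ/2), cos(θ/2)]]; θ = 1.077, cos(θ/2) ≈ 0.858479, sin(θ/2) ≈ 0.512849.
With a = amp(|0⟩) = 0.374 and b = amp(|1⟩) = 0.9274:
new amp(|0⟩) = (0.858479)·a + (-0.512849i)·b = (0.3211 - 0.4756i)
new amp(|1⟩) = (-0.512849i)·a + (0.858479)·b = (0.7962 - 0.1918i)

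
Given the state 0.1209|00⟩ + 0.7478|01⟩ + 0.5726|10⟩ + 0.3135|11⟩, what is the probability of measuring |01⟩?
0.5592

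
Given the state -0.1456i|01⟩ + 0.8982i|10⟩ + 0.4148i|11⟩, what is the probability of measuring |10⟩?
0.8068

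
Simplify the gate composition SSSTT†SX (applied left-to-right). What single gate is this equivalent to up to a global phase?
X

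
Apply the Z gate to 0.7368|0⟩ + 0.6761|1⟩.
0.7368|0⟩ - 0.6761|1⟩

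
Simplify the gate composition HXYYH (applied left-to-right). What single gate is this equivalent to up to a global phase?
Z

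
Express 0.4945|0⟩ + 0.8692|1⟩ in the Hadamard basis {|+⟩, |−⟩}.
0.9643|+⟩ - 0.265|−⟩

With |ψ⟩ = α|0⟩ + β|1⟩, the Hadamard-basis coefficients are ⟨+|ψ⟩ = (α + β)/√2 and ⟨−|ψ⟩ = (α − β)/√2.
Here α = 0.4945, β = 0.8692: (α + β)/√2 = 0.9643, (α − β)/√2 = -0.265.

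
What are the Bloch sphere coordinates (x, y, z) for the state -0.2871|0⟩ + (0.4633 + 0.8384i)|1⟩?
(-0.266, -0.4814, -0.8351)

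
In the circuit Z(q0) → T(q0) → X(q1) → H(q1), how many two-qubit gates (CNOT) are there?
0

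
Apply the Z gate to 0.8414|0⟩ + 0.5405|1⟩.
0.8414|0⟩ - 0.5405|1⟩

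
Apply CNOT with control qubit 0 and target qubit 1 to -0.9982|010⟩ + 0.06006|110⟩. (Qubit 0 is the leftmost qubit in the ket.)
-0.9982|010⟩ + 0.06006|100⟩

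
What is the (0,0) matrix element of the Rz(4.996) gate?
(-0.7999 - 0.6001i)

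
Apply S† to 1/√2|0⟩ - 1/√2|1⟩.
1/√2|0⟩ + (1/√2)i|1⟩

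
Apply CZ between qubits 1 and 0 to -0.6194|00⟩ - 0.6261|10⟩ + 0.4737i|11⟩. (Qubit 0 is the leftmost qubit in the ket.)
-0.6194|00⟩ - 0.6261|10⟩ - 0.4737i|11⟩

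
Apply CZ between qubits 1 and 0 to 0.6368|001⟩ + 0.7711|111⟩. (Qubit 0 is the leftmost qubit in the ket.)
0.6368|001⟩ - 0.7711|111⟩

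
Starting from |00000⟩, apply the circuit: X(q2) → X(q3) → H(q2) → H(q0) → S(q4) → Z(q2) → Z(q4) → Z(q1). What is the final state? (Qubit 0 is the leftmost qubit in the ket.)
1/2|00010⟩ + 1/2|00110⟩ + 1/2|10010⟩ + 1/2|10110⟩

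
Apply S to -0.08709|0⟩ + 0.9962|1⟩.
-0.08709|0⟩ + 0.9962i|1⟩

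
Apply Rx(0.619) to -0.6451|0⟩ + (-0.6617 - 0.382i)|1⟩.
(-0.7308 + 0.2015i)|0⟩ + (-0.6303 - 0.1674i)|1⟩

Rx(0.619) = [[cos(θ/2), −i·sin(θ/2)], [−i·sin(θ/2), cos(θ/2)]]; θ = 0.619, cos(θ/2) ≈ 0.952486, sin(θ/2) ≈ 0.304582.
With a = amp(|0⟩) = -0.6451 and b = amp(|1⟩) = (-0.6617 - 0.382i):
new amp(|0⟩) = (0.952486)·a + (-0.304582i)·b = (-0.7308 + 0.2015i)
new amp(|1⟩) = (-0.304582i)·a + (0.952486)·b = (-0.6303 - 0.1674i)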